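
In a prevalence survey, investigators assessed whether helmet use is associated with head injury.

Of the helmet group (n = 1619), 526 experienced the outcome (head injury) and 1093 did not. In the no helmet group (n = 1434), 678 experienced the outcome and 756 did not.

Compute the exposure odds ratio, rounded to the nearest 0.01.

From the description: a = 526, b = 1093, c = 678, d = 756.
OR = (a·d)/(b·c) = (526 × 756) / (1093 × 678) = 397656 / 741054 = 0.53661
Exposure is associated with lower odds of head injury (OR = 0.54 < 1).

0.54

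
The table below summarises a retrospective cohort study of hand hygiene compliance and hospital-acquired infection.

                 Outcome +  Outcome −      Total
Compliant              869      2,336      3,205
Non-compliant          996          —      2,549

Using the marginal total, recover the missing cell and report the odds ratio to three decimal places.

The missing cell is in the unexposed row: 2549 − 996 = 1553.
So a = 869, b = 2336, c = 996, d = 1553.
OR = (a·d)/(b·c) = (869 × 1553) / (2336 × 996) = 1349557 / 2326656 = 0.58004

0.580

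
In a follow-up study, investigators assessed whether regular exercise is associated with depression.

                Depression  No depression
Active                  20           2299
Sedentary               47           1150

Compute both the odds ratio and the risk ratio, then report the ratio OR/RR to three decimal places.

Cells: a = 20, b = 2299, c = 47, d = 1150.
OR = (20·1150)/(2299·47) = 23000/108053 = 0.21286
Risk in exposed = 20/2319 = 0.00862; risk in unexposed = 47/1197 = 0.03926; RR = 0.21965
OR/RR = 0.21286 / 0.21965 = 0.96909
The outcome is rare in both groups, so OR ≈ RR (ratio near 1).

0.969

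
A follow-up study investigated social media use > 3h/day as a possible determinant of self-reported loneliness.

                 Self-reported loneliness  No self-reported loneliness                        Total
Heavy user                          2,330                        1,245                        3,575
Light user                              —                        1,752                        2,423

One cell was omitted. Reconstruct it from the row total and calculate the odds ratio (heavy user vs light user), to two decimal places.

4.89

The missing cell is in the unexposed row: 2423 − 1752 = 671.
So a = 2330, b = 1245, c = 671, d = 1752.
OR = (a·d)/(b·c) = (2330 × 1752) / (1245 × 671) = 4082160 / 835395 = 4.88650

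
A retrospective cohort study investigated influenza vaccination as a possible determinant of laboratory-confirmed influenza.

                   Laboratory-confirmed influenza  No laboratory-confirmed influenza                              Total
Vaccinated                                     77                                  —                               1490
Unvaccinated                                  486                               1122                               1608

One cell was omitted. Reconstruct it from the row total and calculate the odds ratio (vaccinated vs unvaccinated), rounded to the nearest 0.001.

The missing cell is in the exposed row: 1490 − 77 = 1413.
So a = 77, b = 1413, c = 486, d = 1122.
OR = (a·d)/(b·c) = (77 × 1122) / (1413 × 486) = 86394 / 686718 = 0.12581

0.126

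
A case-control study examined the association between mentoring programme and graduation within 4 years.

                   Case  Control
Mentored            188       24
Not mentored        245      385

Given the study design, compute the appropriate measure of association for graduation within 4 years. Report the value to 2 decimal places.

12.31

Cells: a = 188, b = 24, c = 245, d = 385.
This is a case-control study: participants were sampled on outcome status, so risks in the source population cannot be estimated directly — relative risk is not valid here. The odds ratio is the appropriate measure.
OR = (a·d)/(b·c) = (188 × 385) / (24 × 245) = 72380 / 5880 = 12.30952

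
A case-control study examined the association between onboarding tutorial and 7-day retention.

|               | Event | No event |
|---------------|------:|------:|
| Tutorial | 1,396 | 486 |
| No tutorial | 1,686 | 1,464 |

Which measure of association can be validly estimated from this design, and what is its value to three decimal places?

2.494

Cells: a = 1396, b = 486, c = 1686, d = 1464.
This is a case-control study: participants were sampled on outcome status, so risks in the source population cannot be estimated directly — relative risk is not valid here. The odds ratio is the appropriate measure.
OR = (a·d)/(b·c) = (1396 × 1464) / (486 × 1686) = 2043744 / 819396 = 2.49421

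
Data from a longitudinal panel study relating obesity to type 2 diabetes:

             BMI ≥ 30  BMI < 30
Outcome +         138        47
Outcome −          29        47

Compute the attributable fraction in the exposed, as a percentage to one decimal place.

39.5

Reading the table with exposure as columns: a = 138 (BMI ≥ 30, case), b = 29 (BMI ≥ 30, non-case), c = 47 (BMI < 30, case), d = 47.
Risk in exposed = 138/167 = 0.82635; risk in unexposed = 47/94 = 0.50000.
RR = 0.82635/0.50000 = 1.65269
AR% = (RR − 1)/RR × 100 = (1.65269 − 1)/1.65269 × 100 = 39.4928%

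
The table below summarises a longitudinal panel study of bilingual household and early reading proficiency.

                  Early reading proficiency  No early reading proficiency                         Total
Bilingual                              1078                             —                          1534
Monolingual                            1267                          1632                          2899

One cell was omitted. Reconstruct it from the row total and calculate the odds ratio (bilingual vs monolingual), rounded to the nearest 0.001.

3.045

The missing cell is in the exposed row: 1534 − 1078 = 456.
So a = 1078, b = 456, c = 1267, d = 1632.
OR = (a·d)/(b·c) = (1078 × 1632) / (456 × 1267) = 1759296 / 577752 = 3.04507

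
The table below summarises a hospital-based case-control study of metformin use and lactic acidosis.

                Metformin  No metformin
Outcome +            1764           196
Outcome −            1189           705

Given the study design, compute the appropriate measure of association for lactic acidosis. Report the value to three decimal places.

Reading the table with exposure as columns: a = 1764 (Metformin, case), b = 1189 (Metformin, non-case), c = 196 (No metformin, case), d = 705.
This is a hospital-based case-control study: participants were sampled on outcome status, so risks in the source population cannot be estimated directly — relative risk is not valid here. The odds ratio is the appropriate measure.
OR = (a·d)/(b·c) = (1764 × 705) / (1189 × 196) = 1243620 / 233044 = 5.33642

5.336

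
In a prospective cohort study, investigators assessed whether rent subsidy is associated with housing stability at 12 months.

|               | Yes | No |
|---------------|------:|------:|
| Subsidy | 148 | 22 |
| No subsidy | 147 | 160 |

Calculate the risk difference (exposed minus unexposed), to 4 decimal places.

Cells: a = 148, b = 22, c = 147, d = 160.
Risk in exposed = 148/170 = 0.870588; risk in unexposed = 147/307 = 0.478827.
Risk difference = 0.870588 − 0.478827 = 0.391761

0.3918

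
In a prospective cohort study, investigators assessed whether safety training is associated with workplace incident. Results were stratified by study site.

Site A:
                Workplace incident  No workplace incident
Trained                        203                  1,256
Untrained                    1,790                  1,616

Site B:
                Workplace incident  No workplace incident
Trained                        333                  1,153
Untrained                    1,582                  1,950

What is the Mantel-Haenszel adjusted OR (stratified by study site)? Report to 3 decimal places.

OR_MH = Σ(aᵢdᵢ/nᵢ) / Σ(bᵢcᵢ/nᵢ), where nᵢ is the stratum total.
Stratum 1 (Site A): n = 4865; a·d/n = 203·1616/4865 = 67.4302; b·c/n = 1256·1790/4865 = 462.1254
Stratum 2 (Site B): n = 5018; a·d/n = 333·1950/5018 = 129.4041; b·c/n = 1153·1582/5018 = 363.5006
OR_MH = (67.4302 + 129.4041) / (462.1254 + 363.5006) = 196.8344 / 825.6260 = 0.23841

0.238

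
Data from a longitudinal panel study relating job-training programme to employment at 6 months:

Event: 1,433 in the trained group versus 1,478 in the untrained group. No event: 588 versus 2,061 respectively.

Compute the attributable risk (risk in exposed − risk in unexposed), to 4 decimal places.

From the description: a = 1433, b = 588, c = 1478, d = 2061.
Risk in exposed = 1433/2021 = 0.709055; risk in unexposed = 1478/3539 = 0.417632.
Risk difference = 0.709055 − 0.417632 = 0.291423

0.2914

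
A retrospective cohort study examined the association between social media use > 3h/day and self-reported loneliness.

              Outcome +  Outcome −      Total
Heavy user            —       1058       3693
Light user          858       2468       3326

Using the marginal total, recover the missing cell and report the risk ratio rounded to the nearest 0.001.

2.766

The missing cell is in the exposed row: 3693 − 1058 = 2635.
So a = 2635, b = 1058, c = 858, d = 2468.
RR = [a/(a+b)] / [c/(c+d)] = (2635/3693) / (858/3326) = 0.71351/0.25797 = 2.76590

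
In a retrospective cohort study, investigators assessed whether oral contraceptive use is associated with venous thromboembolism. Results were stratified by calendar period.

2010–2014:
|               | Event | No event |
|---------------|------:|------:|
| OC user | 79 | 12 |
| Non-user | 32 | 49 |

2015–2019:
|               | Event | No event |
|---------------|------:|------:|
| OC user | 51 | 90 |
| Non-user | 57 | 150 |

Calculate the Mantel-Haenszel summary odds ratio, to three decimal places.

OR_MH = Σ(aᵢdᵢ/nᵢ) / Σ(bᵢcᵢ/nᵢ), where nᵢ is the stratum total.
Stratum 1 (2010–2014): n = 172; a·d/n = 79·49/172 = 22.5058; b·c/n = 12·32/172 = 2.2326
Stratum 2 (2015–2019): n = 348; a·d/n = 51·150/348 = 21.9828; b·c/n = 90·57/348 = 14.7414
OR_MH = (22.5058 + 21.9828) / (2.2326 + 14.7414) = 44.4886 / 16.9739 = 2.62099

2.621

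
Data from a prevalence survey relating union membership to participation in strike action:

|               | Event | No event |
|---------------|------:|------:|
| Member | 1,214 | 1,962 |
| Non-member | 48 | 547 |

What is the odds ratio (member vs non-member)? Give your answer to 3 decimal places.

7.051

Cells: a = 1214, b = 1962, c = 48, d = 547.
OR = (a·d)/(b·c) = (1214 × 547) / (1962 × 48) = 664058 / 94176 = 7.05124
The odds of participation in strike action are about 7.05 times as high in the member group.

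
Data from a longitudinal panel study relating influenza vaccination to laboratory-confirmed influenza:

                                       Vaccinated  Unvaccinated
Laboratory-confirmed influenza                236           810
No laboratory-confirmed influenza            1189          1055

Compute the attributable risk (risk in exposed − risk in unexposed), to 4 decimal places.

Reading the table with exposure as columns: a = 236 (Vaccinated, case), b = 1189 (Vaccinated, non-case), c = 810 (Unvaccinated, case), d = 1055.
Risk in exposed = 236/1425 = 0.165614; risk in unexposed = 810/1865 = 0.434316.
Risk difference = 0.165614 − 0.434316 = -0.268702

-0.2687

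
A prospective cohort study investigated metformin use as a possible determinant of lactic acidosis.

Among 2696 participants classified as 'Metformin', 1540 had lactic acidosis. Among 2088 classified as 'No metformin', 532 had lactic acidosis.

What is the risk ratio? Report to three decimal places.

From the description: a = 1540, b = 1156, c = 532, d = 1556.
Risk in exposed = 1540/2696 = 0.57122; risk in unexposed = 532/2088 = 0.25479.
RR = 0.57122 / 0.25479 = 2.24192
The risk among the exposed is 2.24 times that among the unexposed.

2.242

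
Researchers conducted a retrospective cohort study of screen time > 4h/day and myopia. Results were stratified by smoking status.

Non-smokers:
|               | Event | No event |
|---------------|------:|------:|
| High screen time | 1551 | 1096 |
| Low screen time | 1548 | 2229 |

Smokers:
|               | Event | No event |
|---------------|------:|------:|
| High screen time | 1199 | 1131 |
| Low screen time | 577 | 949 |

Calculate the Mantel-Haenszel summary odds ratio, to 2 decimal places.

1.92

OR_MH = Σ(aᵢdᵢ/nᵢ) / Σ(bᵢcᵢ/nᵢ), where nᵢ is the stratum total.
Stratum 1 (Non-smokers): n = 6424; a·d/n = 1551·2229/6424 = 538.1661; b·c/n = 1096·1548/6424 = 264.1046
Stratum 2 (Smokers): n = 3856; a·d/n = 1199·949/3856 = 295.0858; b·c/n = 1131·577/3856 = 169.2394
OR_MH = (538.1661 + 295.0858) / (264.1046 + 169.2394) = 833.2519 / 433.3440 = 1.92284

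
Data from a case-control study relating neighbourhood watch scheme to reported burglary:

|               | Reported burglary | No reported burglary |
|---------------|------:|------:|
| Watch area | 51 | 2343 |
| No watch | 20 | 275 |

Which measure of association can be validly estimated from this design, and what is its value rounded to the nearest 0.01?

0.30

Cells: a = 51, b = 2343, c = 20, d = 275.
This is a case-control study: participants were sampled on outcome status, so risks in the source population cannot be estimated directly — relative risk is not valid here. The odds ratio is the appropriate measure.
OR = (a·d)/(b·c) = (51 × 275) / (2343 × 20) = 14025 / 46860 = 0.29930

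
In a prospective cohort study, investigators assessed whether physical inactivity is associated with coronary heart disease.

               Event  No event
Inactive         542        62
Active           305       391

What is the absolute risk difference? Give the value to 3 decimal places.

Cells: a = 542, b = 62, c = 305, d = 391.
Risk in exposed = 542/604 = 0.897351; risk in unexposed = 305/696 = 0.438218.
Risk difference = 0.897351 − 0.438218 = 0.459133

0.459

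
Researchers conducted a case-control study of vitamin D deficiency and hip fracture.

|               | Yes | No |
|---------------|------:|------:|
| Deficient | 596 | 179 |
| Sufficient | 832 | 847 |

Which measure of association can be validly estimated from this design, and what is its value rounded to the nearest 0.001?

3.390

Cells: a = 596, b = 179, c = 832, d = 847.
This is a case-control study: participants were sampled on outcome status, so risks in the source population cannot be estimated directly — relative risk is not valid here. The odds ratio is the appropriate measure.
OR = (a·d)/(b·c) = (596 × 847) / (179 × 832) = 504812 / 148928 = 3.38964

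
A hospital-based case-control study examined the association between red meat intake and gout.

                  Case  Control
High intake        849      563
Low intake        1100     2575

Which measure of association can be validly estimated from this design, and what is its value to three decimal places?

3.530

Cells: a = 849, b = 563, c = 1100, d = 2575.
This is a hospital-based case-control study: participants were sampled on outcome status, so risks in the source population cannot be estimated directly — relative risk is not valid here. The odds ratio is the appropriate measure.
OR = (a·d)/(b·c) = (849 × 2575) / (563 × 1100) = 2186175 / 619300 = 3.53007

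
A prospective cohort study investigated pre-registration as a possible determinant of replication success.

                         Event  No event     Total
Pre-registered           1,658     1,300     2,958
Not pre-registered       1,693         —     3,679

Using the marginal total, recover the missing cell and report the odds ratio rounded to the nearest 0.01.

1.50

The missing cell is in the unexposed row: 3679 − 1693 = 1986.
So a = 1658, b = 1300, c = 1693, d = 1986.
OR = (a·d)/(b·c) = (1658 × 1986) / (1300 × 1693) = 3292788 / 2200900 = 1.49611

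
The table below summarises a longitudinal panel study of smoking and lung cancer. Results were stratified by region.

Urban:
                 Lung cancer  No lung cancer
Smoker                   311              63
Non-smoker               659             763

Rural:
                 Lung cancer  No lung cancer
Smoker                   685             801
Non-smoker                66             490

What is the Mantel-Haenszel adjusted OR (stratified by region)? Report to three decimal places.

6.050

OR_MH = Σ(aᵢdᵢ/nᵢ) / Σ(bᵢcᵢ/nᵢ), where nᵢ is the stratum total.
Stratum 1 (Urban): n = 1796; a·d/n = 311·763/1796 = 132.1231; b·c/n = 63·659/1796 = 23.1164
Stratum 2 (Rural): n = 2042; a·d/n = 685·490/2042 = 164.3732; b·c/n = 801·66/2042 = 25.8893
OR_MH = (132.1231 + 164.3732) / (23.1164 + 25.8893) = 296.4962 / 49.0057 = 6.05024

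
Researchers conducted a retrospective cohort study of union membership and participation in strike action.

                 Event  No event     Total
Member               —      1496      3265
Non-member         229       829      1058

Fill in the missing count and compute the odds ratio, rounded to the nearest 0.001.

4.281

The missing cell is in the exposed row: 3265 − 1496 = 1769.
So a = 1769, b = 1496, c = 229, d = 829.
OR = (a·d)/(b·c) = (1769 × 829) / (1496 × 229) = 1466501 / 342584 = 4.28070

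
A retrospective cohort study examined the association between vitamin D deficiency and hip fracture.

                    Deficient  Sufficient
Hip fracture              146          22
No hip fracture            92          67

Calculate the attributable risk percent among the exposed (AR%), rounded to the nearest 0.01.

59.70

Reading the table with exposure as columns: a = 146 (Deficient, case), b = 92 (Deficient, non-case), c = 22 (Sufficient, case), d = 67.
Risk in exposed = 146/238 = 0.61345; risk in unexposed = 22/89 = 0.24719.
RR = 0.61345/0.24719 = 2.48167
AR% = (RR − 1)/RR × 100 = (2.48167 − 1)/2.48167 × 100 = 59.7045%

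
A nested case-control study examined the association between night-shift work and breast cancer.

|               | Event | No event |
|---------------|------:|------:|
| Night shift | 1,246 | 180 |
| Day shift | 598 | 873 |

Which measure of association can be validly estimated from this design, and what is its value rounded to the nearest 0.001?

10.106

Cells: a = 1246, b = 180, c = 598, d = 873.
This is a nested case-control study: participants were sampled on outcome status, so risks in the source population cannot be estimated directly — relative risk is not valid here. The odds ratio is the appropriate measure.
OR = (a·d)/(b·c) = (1246 × 873) / (180 × 598) = 1087758 / 107640 = 10.10552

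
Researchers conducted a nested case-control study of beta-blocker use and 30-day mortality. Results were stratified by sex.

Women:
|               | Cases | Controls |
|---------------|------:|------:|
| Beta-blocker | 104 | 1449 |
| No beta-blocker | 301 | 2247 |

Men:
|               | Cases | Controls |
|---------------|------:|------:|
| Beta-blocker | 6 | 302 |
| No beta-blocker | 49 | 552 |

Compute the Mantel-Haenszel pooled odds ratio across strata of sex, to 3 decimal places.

0.494

OR_MH = Σ(aᵢdᵢ/nᵢ) / Σ(bᵢcᵢ/nᵢ), where nᵢ is the stratum total.
Stratum 1 (Women): n = 4101; a·d/n = 104·2247/4101 = 56.9832; b·c/n = 1449·301/4101 = 106.3519
Stratum 2 (Men): n = 909; a·d/n = 6·552/909 = 3.6436; b·c/n = 302·49/909 = 16.2794
OR_MH = (56.9832 + 3.6436) / (106.3519 + 16.2794) = 60.6267 / 122.6313 = 0.49438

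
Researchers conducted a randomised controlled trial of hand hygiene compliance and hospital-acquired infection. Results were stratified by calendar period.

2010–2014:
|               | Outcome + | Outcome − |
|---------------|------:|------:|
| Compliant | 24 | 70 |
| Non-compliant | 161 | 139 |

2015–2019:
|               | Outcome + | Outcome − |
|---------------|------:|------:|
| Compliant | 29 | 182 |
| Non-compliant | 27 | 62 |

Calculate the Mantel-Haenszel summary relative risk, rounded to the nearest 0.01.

0.47

RR_MH = Σ(aᵢ·n₀ᵢ/nᵢ) / Σ(cᵢ·n₁ᵢ/nᵢ), with n₁ᵢ = aᵢ+bᵢ (exposed), n₀ᵢ = cᵢ+dᵢ (unexposed), nᵢ = n₁ᵢ+n₀ᵢ.
Stratum 1 (2010–2014): n₁ = 94, n₀ = 300, n = 394; a·n₀/n = 24·300/394 = 18.2741; c·n₁/n = 161·94/394 = 38.4112
Stratum 2 (2015–2019): n₁ = 211, n₀ = 89, n = 300; a·n₀/n = 29·89/300 = 8.6033; c·n₁/n = 27·211/300 = 18.9900
RR_MH = (18.2741 + 8.6033) / (38.4112 + 18.9900) = 26.8774 / 57.4012 = 0.46824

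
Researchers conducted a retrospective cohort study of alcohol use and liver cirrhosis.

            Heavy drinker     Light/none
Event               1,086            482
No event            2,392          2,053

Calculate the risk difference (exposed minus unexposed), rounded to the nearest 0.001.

0.122

Reading the table with exposure as columns: a = 1086 (Heavy drinker, case), b = 2392 (Heavy drinker, non-case), c = 482 (Light/none, case), d = 2053.
Risk in exposed = 1086/3478 = 0.312248; risk in unexposed = 482/2535 = 0.190138.
Risk difference = 0.312248 − 0.190138 = 0.122110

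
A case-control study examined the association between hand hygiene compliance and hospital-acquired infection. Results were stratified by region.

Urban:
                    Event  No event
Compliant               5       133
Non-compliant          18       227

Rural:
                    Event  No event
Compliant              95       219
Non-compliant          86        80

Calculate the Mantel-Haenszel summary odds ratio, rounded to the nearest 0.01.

OR_MH = Σ(aᵢdᵢ/nᵢ) / Σ(bᵢcᵢ/nᵢ), where nᵢ is the stratum total.
Stratum 1 (Urban): n = 383; a·d/n = 5·227/383 = 2.9634; b·c/n = 133·18/383 = 6.2507
Stratum 2 (Rural): n = 480; a·d/n = 95·80/480 = 15.8333; b·c/n = 219·86/480 = 39.2375
OR_MH = (2.9634 + 15.8333) / (6.2507 + 39.2375) = 18.7968 / 45.4882 = 0.41322

0.41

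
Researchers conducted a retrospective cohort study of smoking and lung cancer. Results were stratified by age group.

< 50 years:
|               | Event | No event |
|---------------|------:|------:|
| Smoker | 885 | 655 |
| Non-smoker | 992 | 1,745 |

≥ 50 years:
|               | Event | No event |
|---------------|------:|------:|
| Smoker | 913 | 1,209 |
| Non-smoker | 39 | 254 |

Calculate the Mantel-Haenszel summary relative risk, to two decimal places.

RR_MH = Σ(aᵢ·n₀ᵢ/nᵢ) / Σ(cᵢ·n₁ᵢ/nᵢ), with n₁ᵢ = aᵢ+bᵢ (exposed), n₀ᵢ = cᵢ+dᵢ (unexposed), nᵢ = n₁ᵢ+n₀ᵢ.
Stratum 1 (< 50 years): n₁ = 1540, n₀ = 2737, n = 4277; a·n₀/n = 885·2737/4277 = 566.3421; c·n₁/n = 992·1540/4277 = 357.1849
Stratum 2 (≥ 50 years): n₁ = 2122, n₀ = 293, n = 2415; a·n₀/n = 913·293/2415 = 110.7698; c·n₁/n = 39·2122/2415 = 34.2683
RR_MH = (566.3421 + 110.7698) / (357.1849 + 34.2683) = 677.1118 / 391.4533 = 1.72974

1.73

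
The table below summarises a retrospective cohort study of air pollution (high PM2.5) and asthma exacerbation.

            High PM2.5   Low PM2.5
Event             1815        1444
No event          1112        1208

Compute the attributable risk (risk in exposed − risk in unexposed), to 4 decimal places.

0.0756

Reading the table with exposure as columns: a = 1815 (High PM2.5, case), b = 1112 (High PM2.5, non-case), c = 1444 (Low PM2.5, case), d = 1208.
Risk in exposed = 1815/2927 = 0.620089; risk in unexposed = 1444/2652 = 0.544495.
Risk difference = 0.620089 − 0.544495 = 0.075594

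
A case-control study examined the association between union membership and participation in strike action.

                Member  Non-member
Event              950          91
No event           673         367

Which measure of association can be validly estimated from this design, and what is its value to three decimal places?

5.693

Reading the table with exposure as columns: a = 950 (Member, case), b = 673 (Member, non-case), c = 91 (Non-member, case), d = 367.
This is a case-control study: participants were sampled on outcome status, so risks in the source population cannot be estimated directly — relative risk is not valid here. The odds ratio is the appropriate measure.
OR = (a·d)/(b·c) = (950 × 367) / (673 × 91) = 348650 / 61243 = 5.69290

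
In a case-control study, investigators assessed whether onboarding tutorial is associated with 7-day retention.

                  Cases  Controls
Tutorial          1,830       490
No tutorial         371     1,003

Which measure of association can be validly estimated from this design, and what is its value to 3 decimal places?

Cells: a = 1830, b = 490, c = 371, d = 1003.
This is a case-control study: participants were sampled on outcome status, so risks in the source population cannot be estimated directly — relative risk is not valid here. The odds ratio is the appropriate measure.
OR = (a·d)/(b·c) = (1830 × 1003) / (490 × 371) = 1835490 / 181790 = 10.09676

10.097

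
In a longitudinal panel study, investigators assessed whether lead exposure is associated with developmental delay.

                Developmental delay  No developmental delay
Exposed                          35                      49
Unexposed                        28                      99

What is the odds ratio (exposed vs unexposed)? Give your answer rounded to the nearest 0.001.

Cells: a = 35, b = 49, c = 28, d = 99.
OR = (a·d)/(b·c) = (35 × 99) / (49 × 28) = 3465 / 1372 = 2.52551
The odds of developmental delay are about 2.53 times as high in the exposed group.

2.526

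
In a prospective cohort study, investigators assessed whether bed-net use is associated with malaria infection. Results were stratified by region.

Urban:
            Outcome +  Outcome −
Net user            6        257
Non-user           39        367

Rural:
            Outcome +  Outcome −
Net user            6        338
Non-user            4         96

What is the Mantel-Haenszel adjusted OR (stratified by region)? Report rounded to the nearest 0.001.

0.255

OR_MH = Σ(aᵢdᵢ/nᵢ) / Σ(bᵢcᵢ/nᵢ), where nᵢ is the stratum total.
Stratum 1 (Urban): n = 669; a·d/n = 6·367/669 = 3.2915; b·c/n = 257·39/669 = 14.9821
Stratum 2 (Rural): n = 444; a·d/n = 6·96/444 = 1.2973; b·c/n = 338·4/444 = 3.0450
OR_MH = (3.2915 + 1.2973) / (14.9821 + 3.0450) = 4.5888 / 18.0271 = 0.25455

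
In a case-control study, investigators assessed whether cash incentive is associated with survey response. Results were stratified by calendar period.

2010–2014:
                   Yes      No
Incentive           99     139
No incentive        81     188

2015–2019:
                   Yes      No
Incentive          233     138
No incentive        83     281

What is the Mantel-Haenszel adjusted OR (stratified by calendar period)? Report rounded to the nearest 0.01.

OR_MH = Σ(aᵢdᵢ/nᵢ) / Σ(bᵢcᵢ/nᵢ), where nᵢ is the stratum total.
Stratum 1 (2010–2014): n = 507; a·d/n = 99·188/507 = 36.7101; b·c/n = 139·81/507 = 22.2071
Stratum 2 (2015–2019): n = 735; a·d/n = 233·281/735 = 89.0789; b·c/n = 138·83/735 = 15.5837
OR_MH = (36.7101 + 89.0789) / (22.2071 + 15.5837) = 125.7890 / 37.7908 = 3.32856

3.33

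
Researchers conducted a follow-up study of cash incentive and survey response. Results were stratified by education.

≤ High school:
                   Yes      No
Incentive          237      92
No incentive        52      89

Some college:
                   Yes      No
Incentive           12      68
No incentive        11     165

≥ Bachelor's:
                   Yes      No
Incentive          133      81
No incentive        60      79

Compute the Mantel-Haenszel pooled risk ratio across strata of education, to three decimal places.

RR_MH = Σ(aᵢ·n₀ᵢ/nᵢ) / Σ(cᵢ·n₁ᵢ/nᵢ), with n₁ᵢ = aᵢ+bᵢ (exposed), n₀ᵢ = cᵢ+dᵢ (unexposed), nᵢ = n₁ᵢ+n₀ᵢ.
Stratum 1 (≤ High school): n₁ = 329, n₀ = 141, n = 470; a·n₀/n = 237·141/470 = 71.1000; c·n₁/n = 52·329/470 = 36.4000
Stratum 2 (Some college): n₁ = 80, n₀ = 176, n = 256; a·n₀/n = 12·176/256 = 8.2500; c·n₁/n = 11·80/256 = 3.4375
Stratum 3 (≥ Bachelor's): n₁ = 214, n₀ = 139, n = 353; a·n₀/n = 133·139/353 = 52.3711; c·n₁/n = 60·214/353 = 36.3739
RR_MH = (71.1000 + 8.2500 + 52.3711) / (36.4000 + 3.4375 + 36.3739) = 131.7211 / 76.2114 = 1.72836

1.728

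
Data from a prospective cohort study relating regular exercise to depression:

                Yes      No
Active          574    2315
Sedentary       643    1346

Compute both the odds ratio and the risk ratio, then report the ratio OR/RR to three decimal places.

Cells: a = 574, b = 2315, c = 643, d = 1346.
OR = (574·1346)/(2315·643) = 772604/1488545 = 0.51903
Risk in exposed = 574/2889 = 0.19868; risk in unexposed = 643/1989 = 0.32328; RR = 0.61459
OR/RR = 0.51903 / 0.61459 = 0.84451
The outcome is not rare, so the OR lies further from 1 than the RR.

0.845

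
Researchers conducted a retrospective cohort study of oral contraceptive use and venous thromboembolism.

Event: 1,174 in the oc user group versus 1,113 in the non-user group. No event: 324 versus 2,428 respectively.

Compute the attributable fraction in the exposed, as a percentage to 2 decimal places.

59.89

From the description: a = 1174, b = 324, c = 1113, d = 2428.
Risk in exposed = 1174/1498 = 0.78371; risk in unexposed = 1113/3541 = 0.31432.
RR = 0.78371/0.31432 = 2.49337
AR% = (RR − 1)/RR × 100 = (2.49337 − 1)/2.49337 × 100 = 59.8937%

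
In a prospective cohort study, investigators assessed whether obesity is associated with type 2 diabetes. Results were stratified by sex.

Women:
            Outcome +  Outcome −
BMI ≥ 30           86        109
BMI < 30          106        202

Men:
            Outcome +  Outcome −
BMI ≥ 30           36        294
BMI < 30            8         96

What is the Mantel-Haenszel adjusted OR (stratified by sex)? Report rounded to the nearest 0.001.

OR_MH = Σ(aᵢdᵢ/nᵢ) / Σ(bᵢcᵢ/nᵢ), where nᵢ is the stratum total.
Stratum 1 (Women): n = 503; a·d/n = 86·202/503 = 34.5368; b·c/n = 109·106/503 = 22.9702
Stratum 2 (Men): n = 434; a·d/n = 36·96/434 = 7.9631; b·c/n = 294·8/434 = 5.4194
OR_MH = (34.5368 + 7.9631) / (22.9702 + 5.4194) = 42.4999 / 28.3895 = 1.49703

1.497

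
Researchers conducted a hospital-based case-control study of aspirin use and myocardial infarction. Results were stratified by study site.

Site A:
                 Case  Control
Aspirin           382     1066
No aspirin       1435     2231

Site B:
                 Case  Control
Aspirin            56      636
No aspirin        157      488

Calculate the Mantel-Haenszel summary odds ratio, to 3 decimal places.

0.500

OR_MH = Σ(aᵢdᵢ/nᵢ) / Σ(bᵢcᵢ/nᵢ), where nᵢ is the stratum total.
Stratum 1 (Site A): n = 5114; a·d/n = 382·2231/5114 = 166.6488; b·c/n = 1066·1435/5114 = 299.1220
Stratum 2 (Site B): n = 1337; a·d/n = 56·488/1337 = 20.4398; b·c/n = 636·157/1337 = 74.6836
OR_MH = (166.6488 + 20.4398) / (299.1220 + 74.6836) = 187.0886 / 373.8056 = 0.50050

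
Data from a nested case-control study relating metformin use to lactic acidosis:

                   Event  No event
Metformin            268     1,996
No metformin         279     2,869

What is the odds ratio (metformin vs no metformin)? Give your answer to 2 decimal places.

1.38

Cells: a = 268, b = 1996, c = 279, d = 2869.
OR = (a·d)/(b·c) = (268 × 2869) / (1996 × 279) = 768892 / 556884 = 1.38070
The odds of lactic acidosis are about 1.38 times as high in the metformin group.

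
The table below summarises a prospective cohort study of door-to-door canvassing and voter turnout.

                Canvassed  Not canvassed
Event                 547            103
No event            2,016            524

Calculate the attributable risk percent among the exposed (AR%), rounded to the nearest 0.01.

Reading the table with exposure as columns: a = 547 (Canvassed, case), b = 2016 (Canvassed, non-case), c = 103 (Not canvassed, case), d = 524.
Risk in exposed = 547/2563 = 0.21342; risk in unexposed = 103/627 = 0.16427.
RR = 0.21342/0.16427 = 1.29918
AR% = (RR − 1)/RR × 100 = (1.29918 − 1)/1.29918 × 100 = 23.0283%

23.03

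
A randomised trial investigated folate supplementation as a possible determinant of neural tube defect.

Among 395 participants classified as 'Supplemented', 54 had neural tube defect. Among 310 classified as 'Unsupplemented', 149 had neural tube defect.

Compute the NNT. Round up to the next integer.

3

Risk in treated group = 54/395 = 0.13671; risk in control = 149/310 = 0.48065.
Absolute risk reduction = 0.48065 − 0.13671 = 0.34394
NNT = 1 / ARR = 1 / 0.34394 = 2.908 → round up → 3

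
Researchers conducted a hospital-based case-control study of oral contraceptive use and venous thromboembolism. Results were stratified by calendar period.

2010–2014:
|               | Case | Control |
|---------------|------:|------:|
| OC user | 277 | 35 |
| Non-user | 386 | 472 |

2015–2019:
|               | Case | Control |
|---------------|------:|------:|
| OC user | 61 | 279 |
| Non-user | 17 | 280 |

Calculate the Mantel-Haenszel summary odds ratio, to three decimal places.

7.295

OR_MH = Σ(aᵢdᵢ/nᵢ) / Σ(bᵢcᵢ/nᵢ), where nᵢ is the stratum total.
Stratum 1 (2010–2014): n = 1170; a·d/n = 277·472/1170 = 111.7470; b·c/n = 35·386/1170 = 11.5470
Stratum 2 (2015–2019): n = 637; a·d/n = 61·280/637 = 26.8132; b·c/n = 279·17/637 = 7.4458
OR_MH = (111.7470 + 26.8132) / (11.5470 + 7.4458) = 138.5602 / 18.9928 = 7.29539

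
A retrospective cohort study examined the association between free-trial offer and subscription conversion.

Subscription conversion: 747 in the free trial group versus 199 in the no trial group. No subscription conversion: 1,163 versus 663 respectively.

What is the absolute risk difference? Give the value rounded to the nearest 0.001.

0.160

From the description: a = 747, b = 1163, c = 199, d = 663.
Risk in exposed = 747/1910 = 0.391099; risk in unexposed = 199/862 = 0.230858.
Risk difference = 0.391099 − 0.230858 = 0.160241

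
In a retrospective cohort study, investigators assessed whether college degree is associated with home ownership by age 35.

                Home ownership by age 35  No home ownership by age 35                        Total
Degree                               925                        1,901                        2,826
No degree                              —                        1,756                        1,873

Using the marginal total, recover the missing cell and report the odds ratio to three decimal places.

7.303

The missing cell is in the unexposed row: 1873 − 1756 = 117.
So a = 925, b = 1901, c = 117, d = 1756.
OR = (a·d)/(b·c) = (925 × 1756) / (1901 × 117) = 1624300 / 222417 = 7.30295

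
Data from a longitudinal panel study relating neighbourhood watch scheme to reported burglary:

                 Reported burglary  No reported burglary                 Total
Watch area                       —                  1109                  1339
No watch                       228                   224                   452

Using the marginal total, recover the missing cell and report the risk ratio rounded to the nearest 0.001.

The missing cell is in the exposed row: 1339 − 1109 = 230.
So a = 230, b = 1109, c = 228, d = 224.
RR = [a/(a+b)] / [c/(c+d)] = (230/1339) / (228/452) = 0.17177/0.50442 = 0.34053

0.341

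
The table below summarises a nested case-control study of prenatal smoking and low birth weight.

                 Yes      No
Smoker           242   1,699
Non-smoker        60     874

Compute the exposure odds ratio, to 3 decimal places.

2.075

Cells: a = 242, b = 1699, c = 60, d = 874.
OR = (a·d)/(b·c) = (242 × 874) / (1699 × 60) = 211508 / 101940 = 2.07483
The odds of low birth weight are about 2.07 times as high in the smoker group.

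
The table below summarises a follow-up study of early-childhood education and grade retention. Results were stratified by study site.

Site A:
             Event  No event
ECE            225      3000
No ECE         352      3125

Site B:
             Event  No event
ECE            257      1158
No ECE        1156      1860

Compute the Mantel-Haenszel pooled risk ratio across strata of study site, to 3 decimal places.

0.542

RR_MH = Σ(aᵢ·n₀ᵢ/nᵢ) / Σ(cᵢ·n₁ᵢ/nᵢ), with n₁ᵢ = aᵢ+bᵢ (exposed), n₀ᵢ = cᵢ+dᵢ (unexposed), nᵢ = n₁ᵢ+n₀ᵢ.
Stratum 1 (Site A): n₁ = 3225, n₀ = 3477, n = 6702; a·n₀/n = 225·3477/6702 = 116.7301; c·n₁/n = 352·3225/6702 = 169.3823
Stratum 2 (Site B): n₁ = 1415, n₀ = 3016, n = 4431; a·n₀/n = 257·3016/4431 = 174.9294; c·n₁/n = 1156·1415/4431 = 369.1582
RR_MH = (116.7301 + 174.9294) / (169.3823 + 369.1582) = 291.6594 / 538.5405 = 0.54157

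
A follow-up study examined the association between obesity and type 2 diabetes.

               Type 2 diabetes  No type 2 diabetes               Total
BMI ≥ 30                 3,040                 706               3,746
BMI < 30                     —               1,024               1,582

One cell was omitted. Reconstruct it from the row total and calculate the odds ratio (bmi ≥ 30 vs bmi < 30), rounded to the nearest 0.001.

The missing cell is in the unexposed row: 1582 − 1024 = 558.
So a = 3040, b = 706, c = 558, d = 1024.
OR = (a·d)/(b·c) = (3040 × 1024) / (706 × 558) = 3112960 / 393948 = 7.90196

7.902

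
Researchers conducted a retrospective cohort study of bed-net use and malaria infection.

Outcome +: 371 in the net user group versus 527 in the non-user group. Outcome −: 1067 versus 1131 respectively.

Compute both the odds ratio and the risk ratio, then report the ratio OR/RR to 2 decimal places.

0.92

From the description: a = 371, b = 1067, c = 527, d = 1131.
OR = (371·1131)/(1067·527) = 419601/562309 = 0.74621
Risk in exposed = 371/1438 = 0.25800; risk in unexposed = 527/1658 = 0.31785; RR = 0.81169
OR/RR = 0.74621 / 0.81169 = 0.91933
The outcome is not rare, so the OR lies further from 1 than the RR.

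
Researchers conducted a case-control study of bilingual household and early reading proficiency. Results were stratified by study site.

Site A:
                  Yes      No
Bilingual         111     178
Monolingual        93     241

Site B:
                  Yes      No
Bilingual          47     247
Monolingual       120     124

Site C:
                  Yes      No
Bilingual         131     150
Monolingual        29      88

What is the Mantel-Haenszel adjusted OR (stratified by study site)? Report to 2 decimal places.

0.89

OR_MH = Σ(aᵢdᵢ/nᵢ) / Σ(bᵢcᵢ/nᵢ), where nᵢ is the stratum total.
Stratum 1 (Site A): n = 623; a·d/n = 111·241/623 = 42.9390; b·c/n = 178·93/623 = 26.5714
Stratum 2 (Site B): n = 538; a·d/n = 47·124/538 = 10.8327; b·c/n = 247·120/538 = 55.0929
Stratum 3 (Site C): n = 398; a·d/n = 131·88/398 = 28.9648; b·c/n = 150·29/398 = 10.9296
OR_MH = (42.9390 + 10.8327 + 28.9648) / (26.5714 + 55.0929 + 10.9296) = 82.7365 / 92.5940 = 0.89354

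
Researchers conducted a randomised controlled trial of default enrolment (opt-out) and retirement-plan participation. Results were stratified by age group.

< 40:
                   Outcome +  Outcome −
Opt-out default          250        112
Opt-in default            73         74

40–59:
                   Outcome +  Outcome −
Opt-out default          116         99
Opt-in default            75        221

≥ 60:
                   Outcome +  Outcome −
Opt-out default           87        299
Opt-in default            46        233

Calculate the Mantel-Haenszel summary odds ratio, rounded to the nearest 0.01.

2.28

OR_MH = Σ(aᵢdᵢ/nᵢ) / Σ(bᵢcᵢ/nᵢ), where nᵢ is the stratum total.
Stratum 1 (< 40): n = 509; a·d/n = 250·74/509 = 36.3458; b·c/n = 112·73/509 = 16.0629
Stratum 2 (40–59): n = 511; a·d/n = 116·221/511 = 50.1683; b·c/n = 99·75/511 = 14.5303
Stratum 3 (≥ 60): n = 665; a·d/n = 87·233/665 = 30.4827; b·c/n = 299·46/665 = 20.6827
OR_MH = (36.3458 + 50.1683 + 30.4827) / (16.0629 + 14.5303 + 20.6827) = 116.9968 / 51.2759 = 2.28171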